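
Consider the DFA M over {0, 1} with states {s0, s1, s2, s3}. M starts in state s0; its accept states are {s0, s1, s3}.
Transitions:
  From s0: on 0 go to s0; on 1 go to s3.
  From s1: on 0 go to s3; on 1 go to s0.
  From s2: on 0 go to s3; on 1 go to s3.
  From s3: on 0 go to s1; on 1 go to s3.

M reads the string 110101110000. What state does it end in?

s0 --1--> s3
s3 --1--> s3
s3 --0--> s1
s1 --1--> s0
s0 --0--> s0
s0 --1--> s3
s3 --1--> s3
s3 --1--> s3
s3 --0--> s1
s1 --0--> s3
s3 --0--> s1
s1 --0--> s3

s3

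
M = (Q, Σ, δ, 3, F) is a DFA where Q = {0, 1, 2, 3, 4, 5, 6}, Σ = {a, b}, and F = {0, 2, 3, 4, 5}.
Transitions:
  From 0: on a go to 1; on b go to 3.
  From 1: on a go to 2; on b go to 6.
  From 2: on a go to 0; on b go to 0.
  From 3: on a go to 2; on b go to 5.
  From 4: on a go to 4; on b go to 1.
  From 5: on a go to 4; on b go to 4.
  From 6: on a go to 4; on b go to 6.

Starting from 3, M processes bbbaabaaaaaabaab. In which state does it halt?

3 --b--> 5
5 --b--> 4
4 --b--> 1
1 --a--> 2
2 --a--> 0
0 --b--> 3
3 --a--> 2
2 --a--> 0
0 --a--> 1
1 --a--> 2
2 --a--> 0
0 --a--> 1
1 --b--> 6
6 --a--> 4
4 --a--> 4
4 --b--> 1

1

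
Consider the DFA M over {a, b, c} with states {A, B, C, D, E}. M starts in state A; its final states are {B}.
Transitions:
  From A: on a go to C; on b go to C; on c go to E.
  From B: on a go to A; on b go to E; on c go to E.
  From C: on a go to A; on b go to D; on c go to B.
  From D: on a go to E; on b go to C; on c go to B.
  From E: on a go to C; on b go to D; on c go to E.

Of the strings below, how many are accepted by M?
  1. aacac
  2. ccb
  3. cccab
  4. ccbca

1

aacac: accepted
ccb: rejected
cccab: rejected
ccbca: rejected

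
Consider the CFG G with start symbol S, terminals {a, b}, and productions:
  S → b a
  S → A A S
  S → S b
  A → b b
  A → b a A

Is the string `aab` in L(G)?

no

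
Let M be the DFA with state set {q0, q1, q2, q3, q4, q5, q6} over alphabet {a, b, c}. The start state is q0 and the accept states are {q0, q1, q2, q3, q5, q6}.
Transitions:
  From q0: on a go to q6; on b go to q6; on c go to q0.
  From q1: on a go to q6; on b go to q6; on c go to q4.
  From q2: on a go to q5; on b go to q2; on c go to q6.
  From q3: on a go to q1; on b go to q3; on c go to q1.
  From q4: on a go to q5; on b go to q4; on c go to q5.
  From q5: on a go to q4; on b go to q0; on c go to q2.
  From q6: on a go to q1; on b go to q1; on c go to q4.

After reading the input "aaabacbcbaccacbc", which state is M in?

q0 --a--> q6
q6 --a--> q1
q1 --a--> q6
q6 --b--> q1
q1 --a--> q6
q6 --c--> q4
q4 --b--> q4
q4 --c--> q5
q5 --b--> q0
q0 --a--> q6
q6 --c--> q4
q4 --c--> q5
q5 --a--> q4
q4 --c--> q5
q5 --b--> q0
q0 --c--> q0

q0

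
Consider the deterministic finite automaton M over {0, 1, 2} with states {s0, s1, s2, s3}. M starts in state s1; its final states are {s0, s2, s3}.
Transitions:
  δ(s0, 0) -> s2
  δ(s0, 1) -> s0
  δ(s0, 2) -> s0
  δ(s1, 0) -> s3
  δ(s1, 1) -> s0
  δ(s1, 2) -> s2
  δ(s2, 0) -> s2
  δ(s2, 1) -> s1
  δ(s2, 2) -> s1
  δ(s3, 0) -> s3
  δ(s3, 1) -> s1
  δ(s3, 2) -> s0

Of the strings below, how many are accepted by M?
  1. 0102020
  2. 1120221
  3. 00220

0102020: accepted
1120221: rejected
00220: accepted

2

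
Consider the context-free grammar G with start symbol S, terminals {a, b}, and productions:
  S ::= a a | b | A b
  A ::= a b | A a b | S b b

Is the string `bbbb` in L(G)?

yes

S ⇒ Ab ⇒ Sbbb ⇒ bbbb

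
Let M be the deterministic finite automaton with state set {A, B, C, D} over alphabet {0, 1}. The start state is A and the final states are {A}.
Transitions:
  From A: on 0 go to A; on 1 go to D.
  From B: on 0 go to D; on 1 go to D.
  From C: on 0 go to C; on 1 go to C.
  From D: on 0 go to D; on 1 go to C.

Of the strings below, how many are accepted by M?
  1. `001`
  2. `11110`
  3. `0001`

`001`: rejected
`11110`: rejected
`0001`: rejected

0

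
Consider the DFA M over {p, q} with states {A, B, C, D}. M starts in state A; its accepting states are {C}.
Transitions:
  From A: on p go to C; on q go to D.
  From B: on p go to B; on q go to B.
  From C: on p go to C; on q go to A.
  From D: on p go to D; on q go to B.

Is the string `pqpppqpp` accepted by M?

A --p--> C
C --q--> A
A --p--> C
C --p--> C
C --p--> C
C --q--> A
A --p--> C
C --p--> C
End in state C, which is an accepting state.

accepted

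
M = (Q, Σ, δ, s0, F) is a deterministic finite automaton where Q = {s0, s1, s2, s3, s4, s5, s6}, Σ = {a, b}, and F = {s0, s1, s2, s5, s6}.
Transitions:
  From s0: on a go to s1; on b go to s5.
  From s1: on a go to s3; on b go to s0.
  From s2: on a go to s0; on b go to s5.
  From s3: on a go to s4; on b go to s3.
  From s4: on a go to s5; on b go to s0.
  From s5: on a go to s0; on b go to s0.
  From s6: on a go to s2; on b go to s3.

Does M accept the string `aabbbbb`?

s0 --a--> s1
s1 --a--> s3
s3 --b--> s3
s3 --b--> s3
s3 --b--> s3
s3 --b--> s3
s3 --b--> s3
End in state s3, which is not an accepting state.

rejected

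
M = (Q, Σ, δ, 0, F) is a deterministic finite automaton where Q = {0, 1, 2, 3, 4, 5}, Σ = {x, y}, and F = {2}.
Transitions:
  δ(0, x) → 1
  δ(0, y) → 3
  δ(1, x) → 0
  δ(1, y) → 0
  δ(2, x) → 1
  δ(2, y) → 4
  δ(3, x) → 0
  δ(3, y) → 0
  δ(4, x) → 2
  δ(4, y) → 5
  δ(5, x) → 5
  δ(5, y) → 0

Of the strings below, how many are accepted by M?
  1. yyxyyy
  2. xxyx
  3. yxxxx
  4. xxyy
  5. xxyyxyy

0

yyxyyy: rejected
xxyx: rejected
yxxxx: rejected
xxyy: rejected
xxyyxyy: rejected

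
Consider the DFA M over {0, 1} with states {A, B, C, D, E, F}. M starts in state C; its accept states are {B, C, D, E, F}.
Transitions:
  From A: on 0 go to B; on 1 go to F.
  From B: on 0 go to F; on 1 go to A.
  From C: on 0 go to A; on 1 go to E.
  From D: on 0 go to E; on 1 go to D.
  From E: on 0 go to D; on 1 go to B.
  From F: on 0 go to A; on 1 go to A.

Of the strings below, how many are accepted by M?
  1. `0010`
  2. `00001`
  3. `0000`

2

`0010`: accepted
`00001`: accepted
`0000`: rejected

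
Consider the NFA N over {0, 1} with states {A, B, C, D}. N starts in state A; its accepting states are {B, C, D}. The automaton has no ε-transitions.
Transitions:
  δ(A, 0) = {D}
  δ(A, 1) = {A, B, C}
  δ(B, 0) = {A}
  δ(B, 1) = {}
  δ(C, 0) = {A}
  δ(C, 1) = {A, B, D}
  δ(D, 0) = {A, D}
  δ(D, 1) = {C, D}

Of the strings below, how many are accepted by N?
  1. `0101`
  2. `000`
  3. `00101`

3

`0101`: accepted
`000`: accepted
`00101`: accepted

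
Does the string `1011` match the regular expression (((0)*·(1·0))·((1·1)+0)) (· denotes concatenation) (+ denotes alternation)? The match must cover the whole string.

Split as 10·11: ((0)*·(1·0)) matches 10 and ((1·1)+0) matches 11.

yes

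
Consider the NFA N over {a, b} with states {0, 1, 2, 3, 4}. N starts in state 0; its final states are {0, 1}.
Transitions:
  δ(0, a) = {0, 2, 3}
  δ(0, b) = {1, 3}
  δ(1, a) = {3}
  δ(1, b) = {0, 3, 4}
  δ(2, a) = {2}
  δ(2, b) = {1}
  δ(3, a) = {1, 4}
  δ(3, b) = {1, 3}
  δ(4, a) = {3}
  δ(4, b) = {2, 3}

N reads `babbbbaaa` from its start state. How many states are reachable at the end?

Start: {0}
read b: {1, 3}
read a: {1, 3, 4}
read b: {0, 1, 2, 3, 4}
read b: {0, 1, 2, 3, 4}
read b: {0, 1, 2, 3, 4}
read b: {0, 1, 2, 3, 4}
read a: {0, 1, 2, 3, 4}
read a: {0, 1, 2, 3, 4}
read a: {0, 1, 2, 3, 4}
Final reachable set {0, 1, 2, 3, 4} has 5 states.

5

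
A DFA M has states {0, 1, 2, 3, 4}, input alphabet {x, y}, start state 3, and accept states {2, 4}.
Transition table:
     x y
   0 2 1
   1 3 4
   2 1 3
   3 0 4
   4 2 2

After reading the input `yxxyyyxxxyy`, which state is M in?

2

3 --y--> 4
4 --x--> 2
2 --x--> 1
1 --y--> 4
4 --y--> 2
2 --y--> 3
3 --x--> 0
0 --x--> 2
2 --x--> 1
1 --y--> 4
4 --y--> 2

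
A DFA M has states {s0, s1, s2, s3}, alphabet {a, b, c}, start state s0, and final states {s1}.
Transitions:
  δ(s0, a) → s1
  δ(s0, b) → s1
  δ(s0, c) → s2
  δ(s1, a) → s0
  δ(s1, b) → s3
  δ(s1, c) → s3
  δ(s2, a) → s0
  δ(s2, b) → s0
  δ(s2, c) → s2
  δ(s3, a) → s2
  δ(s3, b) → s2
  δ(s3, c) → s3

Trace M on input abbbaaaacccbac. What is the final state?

s3

s0 --a--> s1
s1 --b--> s3
s3 --b--> s2
s2 --b--> s0
s0 --a--> s1
s1 --a--> s0
s0 --a--> s1
s1 --a--> s0
s0 --c--> s2
s2 --c--> s2
s2 --c--> s2
s2 --b--> s0
s0 --a--> s1
s1 --c--> s3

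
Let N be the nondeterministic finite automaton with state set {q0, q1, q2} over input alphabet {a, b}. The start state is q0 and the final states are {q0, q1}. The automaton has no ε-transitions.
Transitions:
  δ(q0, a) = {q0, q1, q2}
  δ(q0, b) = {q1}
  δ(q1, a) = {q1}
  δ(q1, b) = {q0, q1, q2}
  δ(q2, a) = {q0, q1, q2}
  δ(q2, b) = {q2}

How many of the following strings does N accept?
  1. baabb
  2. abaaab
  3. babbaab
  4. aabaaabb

baabb: accepted
abaaab: accepted
babbaab: accepted
aabaaabb: accepted

4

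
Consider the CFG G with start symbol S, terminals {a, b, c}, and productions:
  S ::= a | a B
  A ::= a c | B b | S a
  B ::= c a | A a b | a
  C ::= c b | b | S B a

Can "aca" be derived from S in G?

S ⇒ aB ⇒ aca

yes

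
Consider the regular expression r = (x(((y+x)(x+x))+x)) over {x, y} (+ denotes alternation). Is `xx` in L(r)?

Split as x·x: x matches x and (((y+x)(x+x))+x) matches x.

yes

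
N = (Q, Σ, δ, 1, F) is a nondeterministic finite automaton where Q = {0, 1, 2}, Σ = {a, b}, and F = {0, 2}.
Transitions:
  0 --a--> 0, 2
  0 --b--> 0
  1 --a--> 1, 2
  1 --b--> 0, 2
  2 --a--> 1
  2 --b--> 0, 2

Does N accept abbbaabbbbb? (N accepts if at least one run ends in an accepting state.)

Start: {1}
read a: {1, 2}
read b: {0, 2}
read b: {0, 2}
read b: {0, 2}
read a: {0, 1, 2}
read a: {0, 1, 2}
read b: {0, 2}
read b: {0, 2}
read b: {0, 2}
read b: {0, 2}
read b: {0, 2}
Reachable ∩ accepting = {0, 2} — nonempty.

accepted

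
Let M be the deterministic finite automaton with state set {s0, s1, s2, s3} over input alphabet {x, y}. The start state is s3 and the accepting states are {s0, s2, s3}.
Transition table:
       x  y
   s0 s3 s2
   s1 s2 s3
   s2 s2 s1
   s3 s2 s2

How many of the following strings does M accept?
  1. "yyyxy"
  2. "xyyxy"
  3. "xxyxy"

0

"yyyxy": rejected
"xyyxy": rejected
"xxyxy": rejected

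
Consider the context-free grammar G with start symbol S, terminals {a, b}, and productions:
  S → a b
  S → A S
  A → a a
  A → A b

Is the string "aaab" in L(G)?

S ⇒ AS ⇒ aaS ⇒ aaab

yes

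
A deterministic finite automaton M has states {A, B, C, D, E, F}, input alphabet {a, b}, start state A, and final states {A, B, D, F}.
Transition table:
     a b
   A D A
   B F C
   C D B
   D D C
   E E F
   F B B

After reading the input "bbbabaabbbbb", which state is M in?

C

A --b--> A
A --b--> A
A --b--> A
A --a--> D
D --b--> C
C --a--> D
D --a--> D
D --b--> C
C --b--> B
B --b--> C
C --b--> B
B --b--> C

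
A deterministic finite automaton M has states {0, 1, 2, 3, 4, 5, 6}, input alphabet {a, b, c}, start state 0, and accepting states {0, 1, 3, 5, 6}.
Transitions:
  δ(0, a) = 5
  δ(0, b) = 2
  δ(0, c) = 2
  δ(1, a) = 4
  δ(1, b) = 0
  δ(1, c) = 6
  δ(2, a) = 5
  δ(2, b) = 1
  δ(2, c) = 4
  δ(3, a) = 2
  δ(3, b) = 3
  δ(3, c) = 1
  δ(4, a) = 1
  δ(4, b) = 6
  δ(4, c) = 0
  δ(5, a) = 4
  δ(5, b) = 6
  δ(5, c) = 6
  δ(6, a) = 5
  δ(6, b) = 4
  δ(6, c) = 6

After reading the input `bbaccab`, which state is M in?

0 --b--> 2
2 --b--> 1
1 --a--> 4
4 --c--> 0
0 --c--> 2
2 --a--> 5
5 --b--> 6

6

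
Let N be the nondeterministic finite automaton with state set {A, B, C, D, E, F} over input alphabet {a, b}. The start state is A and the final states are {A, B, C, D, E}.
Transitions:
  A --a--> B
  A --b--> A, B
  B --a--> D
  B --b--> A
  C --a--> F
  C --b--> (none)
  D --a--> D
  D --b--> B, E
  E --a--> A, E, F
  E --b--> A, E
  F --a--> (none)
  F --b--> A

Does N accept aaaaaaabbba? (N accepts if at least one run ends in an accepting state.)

Start: {A}
read a: {B}
read a: {D}
read a: {D}
read a: {D}
read a: {D}
read a: {D}
read a: {D}
read b: {B, E}
read b: {A, E}
read b: {A, B, E}
read a: {A, B, D, E, F}
Reachable ∩ accepting = {A, B, D, E} — nonempty.

accepted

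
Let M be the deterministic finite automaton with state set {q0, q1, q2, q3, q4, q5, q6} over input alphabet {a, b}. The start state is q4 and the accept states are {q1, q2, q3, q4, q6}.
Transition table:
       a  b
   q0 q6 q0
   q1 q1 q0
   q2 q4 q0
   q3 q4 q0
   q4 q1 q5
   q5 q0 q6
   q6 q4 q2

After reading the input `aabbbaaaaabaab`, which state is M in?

q4 --a--> q1
q1 --a--> q1
q1 --b--> q0
q0 --b--> q0
q0 --b--> q0
q0 --a--> q6
q6 --a--> q4
q4 --a--> q1
q1 --a--> q1
q1 --a--> q1
q1 --b--> q0
q0 --a--> q6
q6 --a--> q4
q4 --b--> q5

q5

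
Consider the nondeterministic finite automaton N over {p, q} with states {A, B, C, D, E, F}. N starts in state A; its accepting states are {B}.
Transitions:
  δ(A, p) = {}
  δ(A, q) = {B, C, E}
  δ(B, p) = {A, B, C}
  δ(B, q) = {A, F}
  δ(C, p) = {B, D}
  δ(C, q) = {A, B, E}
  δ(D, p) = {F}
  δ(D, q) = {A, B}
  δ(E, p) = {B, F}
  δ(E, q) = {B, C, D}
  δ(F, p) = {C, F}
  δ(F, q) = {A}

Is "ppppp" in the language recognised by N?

Start: {A}
read p: {}
The reachable set is empty and stays empty for the remaining 4 symbols.
Reachable ∩ accepting = {} — empty.

rejected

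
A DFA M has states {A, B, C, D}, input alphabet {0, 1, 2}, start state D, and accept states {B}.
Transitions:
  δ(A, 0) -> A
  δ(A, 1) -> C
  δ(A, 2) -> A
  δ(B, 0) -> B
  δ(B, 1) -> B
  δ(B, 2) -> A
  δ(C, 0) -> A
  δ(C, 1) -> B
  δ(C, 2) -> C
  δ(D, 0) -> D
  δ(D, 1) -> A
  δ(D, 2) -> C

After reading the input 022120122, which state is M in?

D --0--> D
D --2--> C
C --2--> C
C --1--> B
B --2--> A
A --0--> A
A --1--> C
C --2--> C
C --2--> C

C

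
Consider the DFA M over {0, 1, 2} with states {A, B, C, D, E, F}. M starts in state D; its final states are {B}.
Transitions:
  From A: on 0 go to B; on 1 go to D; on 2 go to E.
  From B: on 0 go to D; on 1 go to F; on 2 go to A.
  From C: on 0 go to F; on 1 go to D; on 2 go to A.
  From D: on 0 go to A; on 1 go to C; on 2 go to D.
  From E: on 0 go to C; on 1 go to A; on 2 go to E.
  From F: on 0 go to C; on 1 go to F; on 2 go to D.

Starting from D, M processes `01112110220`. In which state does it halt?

C

D --0--> A
A --1--> D
D --1--> C
C --1--> D
D --2--> D
D --1--> C
C --1--> D
D --0--> A
A --2--> E
E --2--> E
E --0--> C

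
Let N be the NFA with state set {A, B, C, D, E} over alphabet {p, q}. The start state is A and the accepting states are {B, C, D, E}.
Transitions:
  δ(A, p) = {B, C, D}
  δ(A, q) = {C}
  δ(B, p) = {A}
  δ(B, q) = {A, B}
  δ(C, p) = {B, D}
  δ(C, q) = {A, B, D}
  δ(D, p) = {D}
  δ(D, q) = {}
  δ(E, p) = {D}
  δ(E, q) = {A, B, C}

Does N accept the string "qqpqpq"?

Start: {A}
read q: {C}
read q: {A, B, D}
read p: {A, B, C, D}
read q: {A, B, C, D}
read p: {A, B, C, D}
read q: {A, B, C, D}
Reachable ∩ accepting = {B, C, D} — nonempty.

accepted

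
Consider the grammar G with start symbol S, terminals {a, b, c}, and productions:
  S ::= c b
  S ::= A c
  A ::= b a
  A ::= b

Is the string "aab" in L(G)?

no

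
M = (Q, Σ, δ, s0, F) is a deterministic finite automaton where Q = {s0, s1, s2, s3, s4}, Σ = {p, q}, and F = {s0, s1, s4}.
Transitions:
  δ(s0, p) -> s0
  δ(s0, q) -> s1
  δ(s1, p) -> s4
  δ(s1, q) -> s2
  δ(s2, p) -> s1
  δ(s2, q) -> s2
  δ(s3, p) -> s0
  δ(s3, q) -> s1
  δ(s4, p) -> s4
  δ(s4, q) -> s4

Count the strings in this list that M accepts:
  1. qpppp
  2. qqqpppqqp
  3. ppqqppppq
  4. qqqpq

qpppp: accepted
qqqpppqqp: accepted
ppqqppppq: accepted
qqqpq: rejected

3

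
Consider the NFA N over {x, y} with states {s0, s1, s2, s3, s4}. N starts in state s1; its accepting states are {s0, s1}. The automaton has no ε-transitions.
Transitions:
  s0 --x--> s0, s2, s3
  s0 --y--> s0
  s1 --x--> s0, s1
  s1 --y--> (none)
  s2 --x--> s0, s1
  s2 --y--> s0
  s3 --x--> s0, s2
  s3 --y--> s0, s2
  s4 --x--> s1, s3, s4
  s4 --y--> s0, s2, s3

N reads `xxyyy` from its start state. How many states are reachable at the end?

Start: {s1}
read x: {s0, s1}
read x: {s0, s1, s2, s3}
read y: {s0, s2}
read y: {s0}
read y: {s0}
Final reachable set {s0} has 1 state.

1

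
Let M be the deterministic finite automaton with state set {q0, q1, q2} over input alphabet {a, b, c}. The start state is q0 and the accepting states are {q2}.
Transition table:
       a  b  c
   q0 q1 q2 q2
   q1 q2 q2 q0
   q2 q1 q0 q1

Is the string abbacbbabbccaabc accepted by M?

q0 --a--> q1
q1 --b--> q2
q2 --b--> q0
q0 --a--> q1
q1 --c--> q0
q0 --b--> q2
q2 --b--> q0
q0 --a--> q1
q1 --b--> q2
q2 --b--> q0
q0 --c--> q2
q2 --c--> q1
q1 --a--> q2
q2 --a--> q1
q1 --b--> q2
q2 --c--> q1
End in state q1, which is not an accepting state.

rejected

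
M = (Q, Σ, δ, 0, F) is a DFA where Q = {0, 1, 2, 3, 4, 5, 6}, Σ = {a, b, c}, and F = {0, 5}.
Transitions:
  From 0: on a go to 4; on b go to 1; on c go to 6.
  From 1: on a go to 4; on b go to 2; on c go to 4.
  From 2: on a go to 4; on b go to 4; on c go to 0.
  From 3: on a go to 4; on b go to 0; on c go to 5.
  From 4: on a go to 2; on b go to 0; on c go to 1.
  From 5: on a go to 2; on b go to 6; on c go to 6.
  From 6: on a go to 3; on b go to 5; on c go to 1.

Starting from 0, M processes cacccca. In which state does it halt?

2

0 --c--> 6
6 --a--> 3
3 --c--> 5
5 --c--> 6
6 --c--> 1
1 --c--> 4
4 --a--> 2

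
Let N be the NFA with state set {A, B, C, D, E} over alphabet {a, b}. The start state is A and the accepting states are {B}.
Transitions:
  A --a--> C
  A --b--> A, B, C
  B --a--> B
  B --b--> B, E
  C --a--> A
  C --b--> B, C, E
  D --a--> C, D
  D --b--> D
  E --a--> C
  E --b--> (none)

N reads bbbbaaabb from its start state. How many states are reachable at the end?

4

Start: {A}
read b: {A, B, C}
read b: {A, B, C, E}
read b: {A, B, C, E}
read b: {A, B, C, E}
read a: {A, B, C}
read a: {A, B, C}
read a: {A, B, C}
read b: {A, B, C, E}
read b: {A, B, C, E}
Final reachable set {A, B, C, E} has 4 states.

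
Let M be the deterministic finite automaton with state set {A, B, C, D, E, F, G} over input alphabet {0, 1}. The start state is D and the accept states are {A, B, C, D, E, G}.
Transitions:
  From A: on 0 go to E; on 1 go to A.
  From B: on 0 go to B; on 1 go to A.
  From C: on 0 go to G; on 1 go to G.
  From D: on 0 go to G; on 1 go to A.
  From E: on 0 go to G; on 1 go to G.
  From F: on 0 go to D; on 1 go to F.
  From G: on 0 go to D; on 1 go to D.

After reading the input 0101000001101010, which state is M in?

D --0--> G
G --1--> D
D --0--> G
G --1--> D
D --0--> G
G --0--> D
D --0--> G
G --0--> D
D --0--> G
G --1--> D
D --1--> A
A --0--> E
E --1--> G
G --0--> D
D --1--> A
A --0--> E

E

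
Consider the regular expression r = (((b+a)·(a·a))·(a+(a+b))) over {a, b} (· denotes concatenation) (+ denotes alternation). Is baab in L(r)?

Split as baa·b: ((b+a)·(a·a)) matches baa and (a+(a+b)) matches b.

yes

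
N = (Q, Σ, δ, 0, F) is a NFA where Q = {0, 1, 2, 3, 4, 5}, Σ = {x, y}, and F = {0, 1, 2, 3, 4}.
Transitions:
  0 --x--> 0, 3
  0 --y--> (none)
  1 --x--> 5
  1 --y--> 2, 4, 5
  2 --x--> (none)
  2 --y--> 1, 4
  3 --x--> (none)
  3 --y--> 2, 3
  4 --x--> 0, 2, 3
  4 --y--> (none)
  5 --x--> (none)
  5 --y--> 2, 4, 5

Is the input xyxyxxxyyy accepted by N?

rejected

Start: {0}
read x: {0, 3}
read y: {2, 3}
read x: {}
The reachable set is empty and stays empty for the remaining 7 symbols.
Reachable ∩ accepting = {} — empty.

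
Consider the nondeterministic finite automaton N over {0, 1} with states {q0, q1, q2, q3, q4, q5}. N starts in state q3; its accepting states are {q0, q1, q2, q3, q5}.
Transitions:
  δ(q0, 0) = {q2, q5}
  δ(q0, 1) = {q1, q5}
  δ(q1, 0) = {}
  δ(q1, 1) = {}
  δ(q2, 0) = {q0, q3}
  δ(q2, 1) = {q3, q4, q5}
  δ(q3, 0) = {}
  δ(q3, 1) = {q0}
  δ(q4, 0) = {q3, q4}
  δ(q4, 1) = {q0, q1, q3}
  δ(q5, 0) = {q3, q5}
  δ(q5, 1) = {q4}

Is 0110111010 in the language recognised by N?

rejected

Start: {q3}
read 0: {}
The reachable set is empty and stays empty for the remaining 9 symbols.
Reachable ∩ accepting = {} — empty.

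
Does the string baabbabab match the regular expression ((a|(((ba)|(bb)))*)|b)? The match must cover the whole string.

Neither (a|(((ba)|(bb)))*) nor b matches baabbabab.

no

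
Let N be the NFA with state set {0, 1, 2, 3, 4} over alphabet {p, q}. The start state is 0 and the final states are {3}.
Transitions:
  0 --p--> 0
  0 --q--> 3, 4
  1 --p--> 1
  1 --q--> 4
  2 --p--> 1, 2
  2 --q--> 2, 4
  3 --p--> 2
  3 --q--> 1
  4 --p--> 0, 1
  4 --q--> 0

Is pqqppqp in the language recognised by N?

rejected

Start: {0}
read p: {0}
read q: {3, 4}
read q: {0, 1}
read p: {0, 1}
read p: {0, 1}
read q: {3, 4}
read p: {0, 1, 2}
Reachable ∩ accepting = {} — empty.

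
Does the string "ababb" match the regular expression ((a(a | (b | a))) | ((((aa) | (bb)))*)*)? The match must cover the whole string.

Neither (a(a|(b|a))) nor ((((aa)|(bb)))*)* matches ababb.

no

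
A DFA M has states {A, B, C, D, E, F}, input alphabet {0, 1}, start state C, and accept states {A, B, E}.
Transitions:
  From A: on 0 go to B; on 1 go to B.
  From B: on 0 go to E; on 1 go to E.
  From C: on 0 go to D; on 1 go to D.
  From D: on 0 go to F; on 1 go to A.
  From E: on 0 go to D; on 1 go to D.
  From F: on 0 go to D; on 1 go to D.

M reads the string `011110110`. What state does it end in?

C --0--> D
D --1--> A
A --1--> B
B --1--> E
E --1--> D
D --0--> F
F --1--> D
D --1--> A
A --0--> B

B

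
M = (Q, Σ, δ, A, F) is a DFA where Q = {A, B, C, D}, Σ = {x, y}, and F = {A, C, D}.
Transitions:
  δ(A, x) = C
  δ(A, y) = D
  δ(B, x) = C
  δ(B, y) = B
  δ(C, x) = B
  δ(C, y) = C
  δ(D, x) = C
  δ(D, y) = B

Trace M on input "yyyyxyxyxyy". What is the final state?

A --y--> D
D --y--> B
B --y--> B
B --y--> B
B --x--> C
C --y--> C
C --x--> B
B --y--> B
B --x--> C
C --y--> C
C --y--> C

C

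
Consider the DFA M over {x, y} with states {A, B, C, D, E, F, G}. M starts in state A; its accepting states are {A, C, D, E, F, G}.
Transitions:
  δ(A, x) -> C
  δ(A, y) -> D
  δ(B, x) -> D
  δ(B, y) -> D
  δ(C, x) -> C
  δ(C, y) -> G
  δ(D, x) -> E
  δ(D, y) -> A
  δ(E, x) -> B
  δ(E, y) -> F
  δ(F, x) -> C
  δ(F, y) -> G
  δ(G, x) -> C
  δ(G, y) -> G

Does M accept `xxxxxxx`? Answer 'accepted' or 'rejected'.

A --x--> C
C --x--> C
C --x--> C
C --x--> C
C --x--> C
C --x--> C
C --x--> C
End in state C, which is an accepting state.

accepted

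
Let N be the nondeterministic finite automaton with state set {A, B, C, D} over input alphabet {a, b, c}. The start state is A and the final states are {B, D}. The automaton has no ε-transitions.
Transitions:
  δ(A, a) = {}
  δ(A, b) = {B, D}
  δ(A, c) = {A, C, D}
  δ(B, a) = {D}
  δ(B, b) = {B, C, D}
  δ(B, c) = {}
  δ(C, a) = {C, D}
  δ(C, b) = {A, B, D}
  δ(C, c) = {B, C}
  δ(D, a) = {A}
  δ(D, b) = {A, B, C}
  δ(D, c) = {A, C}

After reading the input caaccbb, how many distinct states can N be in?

4

Start: {A}
read c: {A, C, D}
read a: {A, C, D}
read a: {A, C, D}
read c: {A, B, C, D}
read c: {A, B, C, D}
read b: {A, B, C, D}
read b: {A, B, C, D}
Final reachable set {A, B, C, D} has 4 states.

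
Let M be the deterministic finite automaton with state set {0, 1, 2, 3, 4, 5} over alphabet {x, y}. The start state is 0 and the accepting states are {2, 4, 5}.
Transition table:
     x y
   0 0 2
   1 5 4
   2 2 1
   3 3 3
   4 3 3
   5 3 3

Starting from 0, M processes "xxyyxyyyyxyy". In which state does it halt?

0 --x--> 0
0 --x--> 0
0 --y--> 2
2 --y--> 1
1 --x--> 5
5 --y--> 3
3 --y--> 3
3 --y--> 3
3 --y--> 3
3 --x--> 3
3 --y--> 3
3 --y--> 3

3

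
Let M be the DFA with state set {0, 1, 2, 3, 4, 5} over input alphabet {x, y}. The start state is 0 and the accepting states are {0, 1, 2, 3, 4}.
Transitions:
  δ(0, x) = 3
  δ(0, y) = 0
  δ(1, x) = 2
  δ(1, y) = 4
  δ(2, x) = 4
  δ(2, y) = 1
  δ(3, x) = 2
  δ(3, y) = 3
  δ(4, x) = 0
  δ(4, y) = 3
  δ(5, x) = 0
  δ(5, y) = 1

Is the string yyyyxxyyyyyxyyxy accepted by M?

0 --y--> 0
0 --y--> 0
0 --y--> 0
0 --y--> 0
0 --x--> 3
3 --x--> 2
2 --y--> 1
1 --y--> 4
4 --y--> 3
3 --y--> 3
3 --y--> 3
3 --x--> 2
2 --y--> 1
1 --y--> 4
4 --x--> 0
0 --y--> 0
End in state 0, which is an accepting state.

accepted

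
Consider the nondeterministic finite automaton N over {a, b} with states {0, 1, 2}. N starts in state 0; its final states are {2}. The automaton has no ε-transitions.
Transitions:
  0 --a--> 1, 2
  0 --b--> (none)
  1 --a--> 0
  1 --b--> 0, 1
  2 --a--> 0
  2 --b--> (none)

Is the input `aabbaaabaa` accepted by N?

Start: {0}
read a: {1, 2}
read a: {0}
read b: {}
The reachable set is empty and stays empty for the remaining 7 symbols.
Reachable ∩ accepting = {} — empty.

rejected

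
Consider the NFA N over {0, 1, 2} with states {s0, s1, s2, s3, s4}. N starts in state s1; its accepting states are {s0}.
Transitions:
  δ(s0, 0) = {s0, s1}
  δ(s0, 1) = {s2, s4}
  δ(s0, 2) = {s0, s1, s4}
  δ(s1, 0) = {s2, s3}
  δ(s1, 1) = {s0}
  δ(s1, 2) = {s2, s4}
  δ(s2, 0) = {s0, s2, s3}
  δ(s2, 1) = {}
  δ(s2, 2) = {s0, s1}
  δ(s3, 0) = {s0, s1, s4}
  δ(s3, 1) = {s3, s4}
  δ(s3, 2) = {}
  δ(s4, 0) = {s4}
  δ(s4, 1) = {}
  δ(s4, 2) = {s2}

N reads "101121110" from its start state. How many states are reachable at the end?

Start: {s1}
read 1: {s0}
read 0: {s0, s1}
read 1: {s0, s2, s4}
read 1: {s2, s4}
read 2: {s0, s1, s2}
read 1: {s0, s2, s4}
read 1: {s2, s4}
read 1: {}
The reachable set is empty and stays empty for the remaining 1 symbol.
Final reachable set {} has 0 states.

0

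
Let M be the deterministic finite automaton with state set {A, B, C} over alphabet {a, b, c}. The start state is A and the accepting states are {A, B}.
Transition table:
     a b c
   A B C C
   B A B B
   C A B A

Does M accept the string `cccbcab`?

rejected

A --c--> C
C --c--> A
A --c--> C
C --b--> B
B --c--> B
B --a--> A
A --b--> C
End in state C, which is not an accepting state.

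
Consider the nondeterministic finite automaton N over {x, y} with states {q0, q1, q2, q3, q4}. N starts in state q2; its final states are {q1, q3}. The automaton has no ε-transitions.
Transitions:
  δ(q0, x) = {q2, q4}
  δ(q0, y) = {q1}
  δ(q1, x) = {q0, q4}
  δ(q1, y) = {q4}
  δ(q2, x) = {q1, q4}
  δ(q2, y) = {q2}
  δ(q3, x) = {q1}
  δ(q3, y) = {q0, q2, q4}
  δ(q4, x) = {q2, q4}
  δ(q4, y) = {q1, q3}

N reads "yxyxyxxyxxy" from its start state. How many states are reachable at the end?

Start: {q2}
read y: {q2}
read x: {q1, q4}
read y: {q1, q3, q4}
read x: {q0, q1, q2, q4}
read y: {q1, q2, q3, q4}
read x: {q0, q1, q2, q4}
read x: {q0, q1, q2, q4}
read y: {q1, q2, q3, q4}
read x: {q0, q1, q2, q4}
read x: {q0, q1, q2, q4}
read y: {q1, q2, q3, q4}
Final reachable set {q1, q2, q3, q4} has 4 states.

4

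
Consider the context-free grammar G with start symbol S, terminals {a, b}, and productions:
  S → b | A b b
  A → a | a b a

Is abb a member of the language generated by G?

S ⇒ Abb ⇒ abb

yes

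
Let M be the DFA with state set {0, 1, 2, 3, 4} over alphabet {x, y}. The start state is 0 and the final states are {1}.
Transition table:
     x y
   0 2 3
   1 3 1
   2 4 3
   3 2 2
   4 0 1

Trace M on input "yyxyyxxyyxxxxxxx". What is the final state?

4

0 --y--> 3
3 --y--> 2
2 --x--> 4
4 --y--> 1
1 --y--> 1
1 --x--> 3
3 --x--> 2
2 --y--> 3
3 --y--> 2
2 --x--> 4
4 --x--> 0
0 --x--> 2
2 --x--> 4
4 --x--> 0
0 --x--> 2
2 --x--> 4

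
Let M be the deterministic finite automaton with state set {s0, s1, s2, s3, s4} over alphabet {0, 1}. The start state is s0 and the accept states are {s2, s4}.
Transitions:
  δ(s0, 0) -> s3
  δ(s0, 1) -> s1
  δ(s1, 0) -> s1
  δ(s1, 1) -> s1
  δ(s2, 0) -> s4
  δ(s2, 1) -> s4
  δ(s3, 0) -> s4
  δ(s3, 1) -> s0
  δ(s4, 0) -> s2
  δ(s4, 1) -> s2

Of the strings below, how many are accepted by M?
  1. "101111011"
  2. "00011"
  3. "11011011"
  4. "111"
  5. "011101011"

"101111011": rejected
"00011": accepted
"11011011": rejected
"111": rejected
"011101011": rejected

1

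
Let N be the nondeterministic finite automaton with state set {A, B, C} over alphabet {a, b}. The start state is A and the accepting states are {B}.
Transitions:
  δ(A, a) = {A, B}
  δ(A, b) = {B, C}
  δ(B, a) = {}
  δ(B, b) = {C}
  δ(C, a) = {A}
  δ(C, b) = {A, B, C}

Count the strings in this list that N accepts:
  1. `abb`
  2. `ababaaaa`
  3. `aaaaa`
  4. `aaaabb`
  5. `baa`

`abb`: accepted
`ababaaaa`: accepted
`aaaaa`: accepted
`aaaabb`: accepted
`baa`: accepted

5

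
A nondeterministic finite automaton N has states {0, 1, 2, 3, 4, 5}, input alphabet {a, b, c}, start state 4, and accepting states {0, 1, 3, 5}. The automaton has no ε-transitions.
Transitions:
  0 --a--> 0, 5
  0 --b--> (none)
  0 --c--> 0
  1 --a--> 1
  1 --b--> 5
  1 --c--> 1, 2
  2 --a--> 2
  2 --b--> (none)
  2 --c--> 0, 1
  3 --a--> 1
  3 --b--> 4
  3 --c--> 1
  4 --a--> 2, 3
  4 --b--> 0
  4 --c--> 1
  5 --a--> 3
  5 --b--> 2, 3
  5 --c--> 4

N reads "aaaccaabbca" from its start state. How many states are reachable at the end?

3

Start: {4}
read a: {2, 3}
read a: {1, 2}
read a: {1, 2}
read c: {0, 1, 2}
read c: {0, 1, 2}
read a: {0, 1, 2, 5}
read a: {0, 1, 2, 3, 5}
read b: {2, 3, 4, 5}
read b: {0, 2, 3, 4}
read c: {0, 1}
read a: {0, 1, 5}
Final reachable set {0, 1, 5} has 3 states.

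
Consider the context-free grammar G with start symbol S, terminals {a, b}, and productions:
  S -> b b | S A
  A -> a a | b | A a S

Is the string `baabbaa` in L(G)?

no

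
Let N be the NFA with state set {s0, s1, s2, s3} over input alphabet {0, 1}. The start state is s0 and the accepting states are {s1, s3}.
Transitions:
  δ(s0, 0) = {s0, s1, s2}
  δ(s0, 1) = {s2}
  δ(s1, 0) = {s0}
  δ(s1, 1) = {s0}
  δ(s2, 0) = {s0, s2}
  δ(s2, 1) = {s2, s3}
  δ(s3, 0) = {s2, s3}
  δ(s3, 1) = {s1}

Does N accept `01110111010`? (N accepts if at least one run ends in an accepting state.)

accepted

Start: {s0}
read 0: {s0, s1, s2}
read 1: {s0, s2, s3}
read 1: {s1, s2, s3}
read 1: {s0, s1, s2, s3}
read 0: {s0, s1, s2, s3}
read 1: {s0, s1, s2, s3}
read 1: {s0, s1, s2, s3}
read 1: {s0, s1, s2, s3}
read 0: {s0, s1, s2, s3}
read 1: {s0, s1, s2, s3}
read 0: {s0, s1, s2, s3}
Reachable ∩ accepting = {s1, s3} — nonempty.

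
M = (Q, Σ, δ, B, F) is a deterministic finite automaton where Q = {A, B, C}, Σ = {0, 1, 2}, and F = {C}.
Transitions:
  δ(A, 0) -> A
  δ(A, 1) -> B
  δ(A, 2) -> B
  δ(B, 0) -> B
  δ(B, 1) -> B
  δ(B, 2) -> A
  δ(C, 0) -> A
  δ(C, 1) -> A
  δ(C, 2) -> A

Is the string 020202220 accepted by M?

B --0--> B
B --2--> A
A --0--> A
A --2--> B
B --0--> B
B --2--> A
A --2--> B
B --2--> A
A --0--> A
End in state A, which is not an accepting state.

rejected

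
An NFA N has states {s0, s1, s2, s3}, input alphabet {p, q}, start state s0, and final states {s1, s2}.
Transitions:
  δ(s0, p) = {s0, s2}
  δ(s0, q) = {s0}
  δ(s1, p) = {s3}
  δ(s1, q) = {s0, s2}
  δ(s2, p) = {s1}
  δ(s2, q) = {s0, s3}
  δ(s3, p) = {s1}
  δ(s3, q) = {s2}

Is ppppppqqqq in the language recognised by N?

Start: {s0}
read p: {s0, s2}
read p: {s0, s1, s2}
read p: {s0, s1, s2, s3}
read p: {s0, s1, s2, s3}
read p: {s0, s1, s2, s3}
read p: {s0, s1, s2, s3}
read q: {s0, s2, s3}
read q: {s0, s2, s3}
read q: {s0, s2, s3}
read q: {s0, s2, s3}
Reachable ∩ accepting = {s2} — nonempty.

accepted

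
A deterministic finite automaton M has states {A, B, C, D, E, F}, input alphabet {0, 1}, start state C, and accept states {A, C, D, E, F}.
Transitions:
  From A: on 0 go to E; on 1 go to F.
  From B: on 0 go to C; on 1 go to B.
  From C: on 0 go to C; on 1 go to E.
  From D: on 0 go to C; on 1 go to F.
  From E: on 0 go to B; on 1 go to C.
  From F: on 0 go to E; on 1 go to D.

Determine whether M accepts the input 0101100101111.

rejected

C --0--> C
C --1--> E
E --0--> B
B --1--> B
B --1--> B
B --0--> C
C --0--> C
C --1--> E
E --0--> B
B --1--> B
B --1--> B
B --1--> B
B --1--> B
End in state B, which is not an accepting state.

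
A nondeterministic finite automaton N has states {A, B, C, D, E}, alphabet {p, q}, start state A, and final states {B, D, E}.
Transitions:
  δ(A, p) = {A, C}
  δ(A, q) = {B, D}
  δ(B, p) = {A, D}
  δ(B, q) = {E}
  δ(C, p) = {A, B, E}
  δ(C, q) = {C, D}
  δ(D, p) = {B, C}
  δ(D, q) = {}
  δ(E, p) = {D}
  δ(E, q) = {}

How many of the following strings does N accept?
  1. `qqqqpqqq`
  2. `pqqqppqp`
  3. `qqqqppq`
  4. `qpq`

2

`qqqqpqqq`: rejected
`pqqqppqp`: accepted
`qqqqppq`: rejected
`qpq`: accepted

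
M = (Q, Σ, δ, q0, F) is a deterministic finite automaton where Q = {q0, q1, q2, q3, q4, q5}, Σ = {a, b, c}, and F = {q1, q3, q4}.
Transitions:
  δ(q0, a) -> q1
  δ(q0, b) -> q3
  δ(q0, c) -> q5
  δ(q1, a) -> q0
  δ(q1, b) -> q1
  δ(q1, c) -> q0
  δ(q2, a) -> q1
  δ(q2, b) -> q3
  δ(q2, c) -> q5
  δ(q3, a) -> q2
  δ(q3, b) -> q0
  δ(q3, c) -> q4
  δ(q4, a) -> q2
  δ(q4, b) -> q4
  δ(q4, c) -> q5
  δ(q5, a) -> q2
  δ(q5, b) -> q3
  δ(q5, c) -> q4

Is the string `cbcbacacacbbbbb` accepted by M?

accepted

q0 --c--> q5
q5 --b--> q3
q3 --c--> q4
q4 --b--> q4
q4 --a--> q2
q2 --c--> q5
q5 --a--> q2
q2 --c--> q5
q5 --a--> q2
q2 --c--> q5
q5 --b--> q3
q3 --b--> q0
q0 --b--> q3
q3 --b--> q0
q0 --b--> q3
End in state q3, which is an accepting state.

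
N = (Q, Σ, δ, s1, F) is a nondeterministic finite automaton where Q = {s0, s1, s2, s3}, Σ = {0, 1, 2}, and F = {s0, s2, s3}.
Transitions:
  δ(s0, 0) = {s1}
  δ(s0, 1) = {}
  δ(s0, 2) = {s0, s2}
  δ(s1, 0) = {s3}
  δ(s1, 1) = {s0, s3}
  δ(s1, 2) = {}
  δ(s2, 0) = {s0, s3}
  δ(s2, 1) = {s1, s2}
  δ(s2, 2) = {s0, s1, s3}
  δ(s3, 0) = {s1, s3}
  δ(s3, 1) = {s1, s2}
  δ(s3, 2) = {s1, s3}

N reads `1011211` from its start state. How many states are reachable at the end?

4

Start: {s1}
read 1: {s0, s3}
read 0: {s1, s3}
read 1: {s0, s1, s2, s3}
read 1: {s0, s1, s2, s3}
read 2: {s0, s1, s2, s3}
read 1: {s0, s1, s2, s3}
read 1: {s0, s1, s2, s3}
Final reachable set {s0, s1, s2, s3} has 4 states.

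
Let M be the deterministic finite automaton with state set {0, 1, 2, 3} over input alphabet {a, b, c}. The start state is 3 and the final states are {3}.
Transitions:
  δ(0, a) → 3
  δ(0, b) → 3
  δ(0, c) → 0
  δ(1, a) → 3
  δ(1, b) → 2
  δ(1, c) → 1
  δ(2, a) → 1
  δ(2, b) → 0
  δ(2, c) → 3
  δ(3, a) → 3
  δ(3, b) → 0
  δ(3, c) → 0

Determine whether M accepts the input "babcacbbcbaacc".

3 --b--> 0
0 --a--> 3
3 --b--> 0
0 --c--> 0
0 --a--> 3
3 --c--> 0
0 --b--> 3
3 --b--> 0
0 --c--> 0
0 --b--> 3
3 --a--> 3
3 --a--> 3
3 --c--> 0
0 --c--> 0
End in state 0, which is not an accepting state.

rejected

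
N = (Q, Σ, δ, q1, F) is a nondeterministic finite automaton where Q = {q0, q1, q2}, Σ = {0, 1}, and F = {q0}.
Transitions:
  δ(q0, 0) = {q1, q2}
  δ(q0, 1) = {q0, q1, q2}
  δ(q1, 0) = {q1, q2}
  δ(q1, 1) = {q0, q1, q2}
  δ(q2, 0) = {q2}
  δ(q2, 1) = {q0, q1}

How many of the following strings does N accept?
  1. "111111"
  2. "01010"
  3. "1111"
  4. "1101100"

2

"111111": accepted
"01010": rejected
"1111": accepted
"1101100": rejected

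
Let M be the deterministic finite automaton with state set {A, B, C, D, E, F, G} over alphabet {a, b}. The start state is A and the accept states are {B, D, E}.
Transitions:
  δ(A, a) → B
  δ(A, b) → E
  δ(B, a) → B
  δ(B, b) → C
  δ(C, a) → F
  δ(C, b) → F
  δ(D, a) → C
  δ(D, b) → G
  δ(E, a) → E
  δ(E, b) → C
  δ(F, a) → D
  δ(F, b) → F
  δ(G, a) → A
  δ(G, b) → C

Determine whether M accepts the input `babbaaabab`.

A --b--> E
E --a--> E
E --b--> C
C --b--> F
F --a--> D
D --a--> C
C --a--> F
F --b--> F
F --a--> D
D --b--> G
End in state G, which is not an accepting state.

rejected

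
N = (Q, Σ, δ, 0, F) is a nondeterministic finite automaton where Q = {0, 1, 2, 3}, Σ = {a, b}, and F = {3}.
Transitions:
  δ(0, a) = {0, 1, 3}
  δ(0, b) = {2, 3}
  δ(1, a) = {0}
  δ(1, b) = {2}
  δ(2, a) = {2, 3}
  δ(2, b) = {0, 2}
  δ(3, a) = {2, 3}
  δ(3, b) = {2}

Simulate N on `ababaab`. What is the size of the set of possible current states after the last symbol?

Start: {0}
read a: {0, 1, 3}
read b: {2, 3}
read a: {2, 3}
read b: {0, 2}
read a: {0, 1, 2, 3}
read a: {0, 1, 2, 3}
read b: {0, 2, 3}
Final reachable set {0, 2, 3} has 3 states.

3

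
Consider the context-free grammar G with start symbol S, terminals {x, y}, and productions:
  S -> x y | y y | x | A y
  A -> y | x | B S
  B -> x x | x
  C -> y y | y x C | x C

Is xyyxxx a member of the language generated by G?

no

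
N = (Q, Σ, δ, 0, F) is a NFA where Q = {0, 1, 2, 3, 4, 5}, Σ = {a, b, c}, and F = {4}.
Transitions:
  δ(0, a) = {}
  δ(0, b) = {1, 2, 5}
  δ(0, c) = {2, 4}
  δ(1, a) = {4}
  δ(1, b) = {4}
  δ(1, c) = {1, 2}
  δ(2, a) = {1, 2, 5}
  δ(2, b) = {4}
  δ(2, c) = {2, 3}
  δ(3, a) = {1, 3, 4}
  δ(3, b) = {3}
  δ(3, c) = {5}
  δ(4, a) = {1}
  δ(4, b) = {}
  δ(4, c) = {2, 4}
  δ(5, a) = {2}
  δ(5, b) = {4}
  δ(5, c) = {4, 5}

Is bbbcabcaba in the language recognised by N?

Start: {0}
read b: {1, 2, 5}
read b: {4}
read b: {}
The reachable set is empty and stays empty for the remaining 7 symbols.
Reachable ∩ accepting = {} — empty.

rejected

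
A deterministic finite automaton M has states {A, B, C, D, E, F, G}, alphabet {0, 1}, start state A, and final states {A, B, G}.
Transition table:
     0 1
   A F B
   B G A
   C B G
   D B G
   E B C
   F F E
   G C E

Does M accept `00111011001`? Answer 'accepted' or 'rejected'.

rejected

A --0--> F
F --0--> F
F --1--> E
E --1--> C
C --1--> G
G --0--> C
C --1--> G
G --1--> E
E --0--> B
B --0--> G
G --1--> E
End in state E, which is not an accepting state.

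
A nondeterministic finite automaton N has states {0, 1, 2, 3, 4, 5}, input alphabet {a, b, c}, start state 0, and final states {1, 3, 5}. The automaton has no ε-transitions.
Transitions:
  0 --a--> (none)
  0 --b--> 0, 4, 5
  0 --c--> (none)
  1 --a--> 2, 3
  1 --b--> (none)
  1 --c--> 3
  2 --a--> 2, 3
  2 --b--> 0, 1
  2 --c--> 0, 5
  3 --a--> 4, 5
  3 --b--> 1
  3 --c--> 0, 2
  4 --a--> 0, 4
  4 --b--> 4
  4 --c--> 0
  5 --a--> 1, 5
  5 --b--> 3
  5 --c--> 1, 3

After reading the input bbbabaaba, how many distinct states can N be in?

Start: {0}
read b: {0, 4, 5}
read b: {0, 3, 4, 5}
read b: {0, 1, 3, 4, 5}
read a: {0, 1, 2, 3, 4, 5}
read b: {0, 1, 3, 4, 5}
read a: {0, 1, 2, 3, 4, 5}
read a: {0, 1, 2, 3, 4, 5}
read b: {0, 1, 3, 4, 5}
read a: {0, 1, 2, 3, 4, 5}
Final reachable set {0, 1, 2, 3, 4, 5} has 6 states.

6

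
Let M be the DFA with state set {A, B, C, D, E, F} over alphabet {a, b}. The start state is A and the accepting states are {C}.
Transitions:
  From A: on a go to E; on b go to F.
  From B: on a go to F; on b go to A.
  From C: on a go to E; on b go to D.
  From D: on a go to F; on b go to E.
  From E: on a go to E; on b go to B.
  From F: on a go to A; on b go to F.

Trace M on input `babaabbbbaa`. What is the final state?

A --b--> F
F --a--> A
A --b--> F
F --a--> A
A --a--> E
E --b--> B
B --b--> A
A --b--> F
F --b--> F
F --a--> A
A --a--> E

E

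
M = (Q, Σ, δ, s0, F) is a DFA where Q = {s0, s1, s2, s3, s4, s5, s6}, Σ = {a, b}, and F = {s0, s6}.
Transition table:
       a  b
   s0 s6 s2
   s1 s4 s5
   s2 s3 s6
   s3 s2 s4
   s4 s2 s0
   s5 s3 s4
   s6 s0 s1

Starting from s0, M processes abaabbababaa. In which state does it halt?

s0 --a--> s6
s6 --b--> s1
s1 --a--> s4
s4 --a--> s2
s2 --b--> s6
s6 --b--> s1
s1 --a--> s4
s4 --b--> s0
s0 --a--> s6
s6 --b--> s1
s1 --a--> s4
s4 --a--> s2

s2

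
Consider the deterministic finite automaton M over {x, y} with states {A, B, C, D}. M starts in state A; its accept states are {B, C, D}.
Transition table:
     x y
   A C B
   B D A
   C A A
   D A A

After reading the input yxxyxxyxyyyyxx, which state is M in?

A

A --y--> B
B --x--> D
D --x--> A
A --y--> B
B --x--> D
D --x--> A
A --y--> B
B --x--> D
D --y--> A
A --y--> B
B --y--> A
A --y--> B
B --x--> D
D --x--> A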